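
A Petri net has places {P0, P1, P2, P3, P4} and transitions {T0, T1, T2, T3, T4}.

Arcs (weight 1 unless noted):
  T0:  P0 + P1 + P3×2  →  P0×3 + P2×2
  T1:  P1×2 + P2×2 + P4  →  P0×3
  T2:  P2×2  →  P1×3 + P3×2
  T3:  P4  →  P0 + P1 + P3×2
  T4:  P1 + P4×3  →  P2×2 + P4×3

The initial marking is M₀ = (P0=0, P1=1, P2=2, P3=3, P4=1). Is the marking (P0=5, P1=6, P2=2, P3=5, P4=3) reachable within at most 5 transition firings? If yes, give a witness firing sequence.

depth 0: 1 marking
depth 1: 3 markings reached so far
depth 2: 5 markings reached so far
depth 3: 7 markings reached so far
depth 4: 9 markings reached so far
depth 5: 11 markings reached so far
target is not among the 11 markings reachable within 5 steps

NO — not reachable within 5 firings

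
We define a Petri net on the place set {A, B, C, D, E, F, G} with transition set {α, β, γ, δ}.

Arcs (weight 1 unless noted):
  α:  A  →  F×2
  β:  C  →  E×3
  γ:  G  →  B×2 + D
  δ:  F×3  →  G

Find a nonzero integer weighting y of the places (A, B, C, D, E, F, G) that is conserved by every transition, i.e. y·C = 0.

y = (A:0, B:1, C:0, D:-2, E:0, F:0, G:0)

Incidence matrix C (rows=places, cols=transitions):
        α    β    γ    δ
    A  -1    0    0    0
    B   0    0    2    0
    C   0   -1    0    0
    D   0    0    1    0
    E   0    3    0    0
    F   2    0    0   -3
    G   0    0   -1    1

Candidate y = [0, 1, 0, -2, 0, 0, 0]; check y·C column-wise:
  col α: 0·-1 + 1·0 + -2·0 + 0·2 = 0
  col β: 1·0 + 0·-1 + -2·0 + 0·3 = 0
  col γ: 1·2 + -2·1 + 0·-1 = 0
  col δ: 1·0 + -2·0 + 0·-3 + 0·1 = 0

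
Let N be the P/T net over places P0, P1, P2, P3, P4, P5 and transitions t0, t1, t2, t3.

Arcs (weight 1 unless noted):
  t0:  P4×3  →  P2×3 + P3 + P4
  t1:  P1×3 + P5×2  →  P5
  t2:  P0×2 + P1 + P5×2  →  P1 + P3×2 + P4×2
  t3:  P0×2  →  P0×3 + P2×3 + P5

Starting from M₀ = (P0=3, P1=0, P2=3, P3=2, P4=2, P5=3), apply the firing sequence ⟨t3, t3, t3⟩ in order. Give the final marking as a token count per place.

(P0=6, P1=0, P2=12, P3=2, P4=2, P5=6)

step 1: fire t3:  (P0=3, P1=0, P2=3, P3=2, P4=2, P5=3) → (P0=4, P1=0, P2=6, P3=2, P4=2, P5=4)
step 2: fire t3:  (P0=4, P1=0, P2=6, P3=2, P4=2, P5=4) → (P0=5, P1=0, P2=9, P3=2, P4=2, P5=5)
step 3: fire t3:  (P0=5, P1=0, P2=9, P3=2, P4=2, P5=5) → (P0=6, P1=0, P2=12, P3=2, P4=2, P5=6)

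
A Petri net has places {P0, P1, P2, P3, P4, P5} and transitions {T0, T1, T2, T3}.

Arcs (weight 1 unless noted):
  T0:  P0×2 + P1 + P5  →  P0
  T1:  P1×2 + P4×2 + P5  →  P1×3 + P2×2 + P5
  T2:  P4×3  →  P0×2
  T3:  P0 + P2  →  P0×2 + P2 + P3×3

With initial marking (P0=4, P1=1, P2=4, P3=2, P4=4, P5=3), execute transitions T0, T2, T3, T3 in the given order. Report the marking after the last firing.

step 1: fire T0:  (P0=4, P1=1, P2=4, P3=2, P4=4, P5=3) → (P0=3, P1=0, P2=4, P3=2, P4=4, P5=2)
step 2: fire T2:  (P0=3, P1=0, P2=4, P3=2, P4=4, P5=2) → (P0=5, P1=0, P2=4, P3=2, P4=1, P5=2)
step 3: fire T3:  (P0=5, P1=0, P2=4, P3=2, P4=1, P5=2) → (P0=6, P1=0, P2=4, P3=5, P4=1, P5=2)
step 4: fire T3:  (P0=6, P1=0, P2=4, P3=5, P4=1, P5=2) → (P0=7, P1=0, P2=4, P3=8, P4=1, P5=2)

(P0=7, P1=0, P2=4, P3=8, P4=1, P5=2)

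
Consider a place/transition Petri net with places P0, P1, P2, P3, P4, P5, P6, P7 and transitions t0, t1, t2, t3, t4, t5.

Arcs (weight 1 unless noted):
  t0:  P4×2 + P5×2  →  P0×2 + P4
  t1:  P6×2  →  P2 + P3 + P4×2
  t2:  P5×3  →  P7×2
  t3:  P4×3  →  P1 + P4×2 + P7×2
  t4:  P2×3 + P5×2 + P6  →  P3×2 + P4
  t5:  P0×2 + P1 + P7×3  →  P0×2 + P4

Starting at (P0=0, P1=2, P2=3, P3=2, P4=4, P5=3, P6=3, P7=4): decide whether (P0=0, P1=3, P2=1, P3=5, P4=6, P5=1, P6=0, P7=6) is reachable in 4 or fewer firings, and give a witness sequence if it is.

YES — reachable via ⟨t1, t3, t4⟩ (3 firings)

step 1: fire t1:  (P0=0, P1=2, P2=3, P3=2, P4=4, P5=3, P6=3, P7=4) → (P0=0, P1=2, P2=4, P3=3, P4=6, P5=3, P6=1, P7=4)
step 2: fire t3:  (P0=0, P1=2, P2=4, P3=3, P4=6, P5=3, P6=1, P7=4) → (P0=0, P1=3, P2=4, P3=3, P4=5, P5=3, P6=1, P7=6)
step 3: fire t4:  (P0=0, P1=3, P2=4, P3=3, P4=5, P5=3, P6=1, P7=6) → (P0=0, P1=3, P2=1, P3=5, P4=6, P5=1, P6=0, P7=6)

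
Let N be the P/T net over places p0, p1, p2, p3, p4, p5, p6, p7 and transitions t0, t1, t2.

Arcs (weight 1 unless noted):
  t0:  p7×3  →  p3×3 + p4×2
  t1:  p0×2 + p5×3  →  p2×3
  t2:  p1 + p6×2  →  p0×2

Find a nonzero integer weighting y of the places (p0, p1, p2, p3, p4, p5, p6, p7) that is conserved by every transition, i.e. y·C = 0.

y = (p0:3, p1:6, p2:2, p3:0, p4:0, p5:0, p6:0, p7:0)

Incidence matrix C (rows=places, cols=transitions):
       t0   t1   t2
   p0   0   -2    2
   p1   0    0   -1
   p2   0    3    0
   p3   3    0    0
   p4   2    0    0
   p5   0   -3    0
   p6   0    0   -2
   p7  -3    0    0

Candidate y = [3, 6, 2, 0, 0, 0, 0, 0]; check y·C column-wise:
  col t0: 3·0 + 6·0 + 2·0 + 0·3 + 0·2 + 0·-3 = 0
  col t1: 3·-2 + 6·0 + 2·3 + 0·-3 = 0
  col t2: 3·2 + 6·-1 + 2·0 + 0·-2 = 0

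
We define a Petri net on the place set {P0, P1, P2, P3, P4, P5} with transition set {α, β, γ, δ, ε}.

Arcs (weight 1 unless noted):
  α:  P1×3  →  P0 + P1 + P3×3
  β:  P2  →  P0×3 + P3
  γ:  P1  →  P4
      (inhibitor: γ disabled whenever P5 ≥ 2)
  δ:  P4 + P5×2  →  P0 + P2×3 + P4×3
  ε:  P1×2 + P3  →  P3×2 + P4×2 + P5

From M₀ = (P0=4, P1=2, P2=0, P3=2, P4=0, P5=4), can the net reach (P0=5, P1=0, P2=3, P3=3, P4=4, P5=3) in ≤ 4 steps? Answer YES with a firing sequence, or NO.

step 1: fire ε:  (P0=4, P1=2, P2=0, P3=2, P4=0, P5=4) → (P0=4, P1=0, P2=0, P3=3, P4=2, P5=5)
step 2: fire δ:  (P0=4, P1=0, P2=0, P3=3, P4=2, P5=5) → (P0=5, P1=0, P2=3, P3=3, P4=4, P5=3)

YES — reachable via ⟨ε, δ⟩ (2 firings)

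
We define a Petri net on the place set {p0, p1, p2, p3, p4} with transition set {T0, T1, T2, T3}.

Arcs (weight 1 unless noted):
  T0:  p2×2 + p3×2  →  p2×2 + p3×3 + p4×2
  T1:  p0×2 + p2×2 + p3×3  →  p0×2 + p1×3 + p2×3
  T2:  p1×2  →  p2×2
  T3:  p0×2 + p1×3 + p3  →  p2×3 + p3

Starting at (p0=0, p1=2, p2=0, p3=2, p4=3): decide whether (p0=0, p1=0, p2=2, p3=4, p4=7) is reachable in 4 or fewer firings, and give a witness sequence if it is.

YES — reachable via ⟨T2, T0, T0⟩ (3 firings)

step 1: fire T2:  (p0=0, p1=2, p2=0, p3=2, p4=3) → (p0=0, p1=0, p2=2, p3=2, p4=3)
step 2: fire T0:  (p0=0, p1=0, p2=2, p3=2, p4=3) → (p0=0, p1=0, p2=2, p3=3, p4=5)
step 3: fire T0:  (p0=0, p1=0, p2=2, p3=3, p4=5) → (p0=0, p1=0, p2=2, p3=4, p4=7)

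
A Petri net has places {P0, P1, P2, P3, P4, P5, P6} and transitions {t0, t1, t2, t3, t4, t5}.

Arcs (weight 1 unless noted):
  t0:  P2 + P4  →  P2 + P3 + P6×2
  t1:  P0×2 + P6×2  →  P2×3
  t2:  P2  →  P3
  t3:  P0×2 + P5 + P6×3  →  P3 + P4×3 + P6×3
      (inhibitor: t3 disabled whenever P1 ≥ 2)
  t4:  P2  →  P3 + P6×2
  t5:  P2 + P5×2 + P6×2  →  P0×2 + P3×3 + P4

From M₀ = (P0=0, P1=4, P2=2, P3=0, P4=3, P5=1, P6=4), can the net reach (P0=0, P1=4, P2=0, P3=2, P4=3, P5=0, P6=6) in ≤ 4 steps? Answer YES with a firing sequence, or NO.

depth 0: 1 marking
depth 1: 4 markings reached so far
depth 2: 10 markings reached so far
depth 3: 16 markings reached so far
depth 4: 21 markings reached so far
target is not among the 21 markings reachable within 4 steps

NO — not reachable within 4 firings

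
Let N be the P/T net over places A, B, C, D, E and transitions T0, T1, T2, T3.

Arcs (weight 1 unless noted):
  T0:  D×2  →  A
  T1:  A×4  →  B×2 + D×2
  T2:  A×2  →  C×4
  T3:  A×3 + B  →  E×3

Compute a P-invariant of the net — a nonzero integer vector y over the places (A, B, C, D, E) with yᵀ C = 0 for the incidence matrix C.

y = (A:2, B:3, C:1, D:1, E:3)

Incidence matrix C (rows=places, cols=transitions):
       T0   T1   T2   T3
    A   1   -4   -2   -3
    B   0    2    0   -1
    C   0    0    4    0
    D  -2    2    0    0
    E   0    0    0    3

Candidate y = [2, 3, 1, 1, 3]; check y·C column-wise:
  col T0: 2·1 + 3·0 + 1·0 + 1·-2 + 3·0 = 0
  col T1: 2·-4 + 3·2 + 1·0 + 1·2 + 3·0 = 0
  col T2: 2·-2 + 3·0 + 1·4 + 1·0 + 3·0 = 0
  col T3: 2·-3 + 3·-1 + 1·0 + 1·0 + 3·3 = 0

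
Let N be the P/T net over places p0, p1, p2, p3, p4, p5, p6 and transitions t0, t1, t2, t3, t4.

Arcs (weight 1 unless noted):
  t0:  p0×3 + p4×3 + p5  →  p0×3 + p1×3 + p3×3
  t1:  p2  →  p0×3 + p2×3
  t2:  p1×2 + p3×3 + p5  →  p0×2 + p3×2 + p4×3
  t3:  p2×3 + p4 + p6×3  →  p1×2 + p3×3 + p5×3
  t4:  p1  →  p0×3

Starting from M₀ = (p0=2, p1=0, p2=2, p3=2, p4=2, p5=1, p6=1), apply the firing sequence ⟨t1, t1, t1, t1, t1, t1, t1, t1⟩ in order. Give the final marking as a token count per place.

step 1: fire t1:  (p0=2, p1=0, p2=2, p3=2, p4=2, p5=1, p6=1) → (p0=5, p1=0, p2=4, p3=2, p4=2, p5=1, p6=1)
step 2: fire t1:  (p0=5, p1=0, p2=4, p3=2, p4=2, p5=1, p6=1) → (p0=8, p1=0, p2=6, p3=2, p4=2, p5=1, p6=1)
step 3: fire t1:  (p0=8, p1=0, p2=6, p3=2, p4=2, p5=1, p6=1) → (p0=11, p1=0, p2=8, p3=2, p4=2, p5=1, p6=1)
step 4: fire t1:  (p0=11, p1=0, p2=8, p3=2, p4=2, p5=1, p6=1) → (p0=14, p1=0, p2=10, p3=2, p4=2, p5=1, p6=1)
step 5: fire t1:  (p0=14, p1=0, p2=10, p3=2, p4=2, p5=1, p6=1) → (p0=17, p1=0, p2=12, p3=2, p4=2, p5=1, p6=1)
step 6: fire t1:  (p0=17, p1=0, p2=12, p3=2, p4=2, p5=1, p6=1) → (p0=20, p1=0, p2=14, p3=2, p4=2, p5=1, p6=1)
step 7: fire t1:  (p0=20, p1=0, p2=14, p3=2, p4=2, p5=1, p6=1) → (p0=23, p1=0, p2=16, p3=2, p4=2, p5=1, p6=1)
step 8: fire t1:  (p0=23, p1=0, p2=16, p3=2, p4=2, p5=1, p6=1) → (p0=26, p1=0, p2=18, p3=2, p4=2, p5=1, p6=1)

(p0=26, p1=0, p2=18, p3=2, p4=2, p5=1, p6=1)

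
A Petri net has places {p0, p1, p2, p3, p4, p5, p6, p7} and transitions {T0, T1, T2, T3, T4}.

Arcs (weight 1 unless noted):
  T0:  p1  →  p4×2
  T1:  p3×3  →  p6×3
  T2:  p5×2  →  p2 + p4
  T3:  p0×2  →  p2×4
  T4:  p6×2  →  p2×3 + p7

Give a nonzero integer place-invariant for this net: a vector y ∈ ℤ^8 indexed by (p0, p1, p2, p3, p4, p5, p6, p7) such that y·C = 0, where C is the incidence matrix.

Incidence matrix C (rows=places, cols=transitions):
       T0   T1   T2   T3   T4
   p0   0    0    0   -2    0
   p1  -1    0    0    0    0
   p2   0    0    1    4    3
   p3   0   -3    0    0    0
   p4   2    0    1    0    0
   p5   0    0   -2    0    0
   p6   0    3    0    0   -2
   p7   0    0    0    0    1

Candidate y = [0, 4, 0, 0, 2, 1, 0, 0]; check y·C column-wise:
  col T0: 4·-1 + 2·2 + 1·0 = 0
  col T1: 4·0 + 0·-3 + 2·0 + 1·0 + 0·3 = 0
  col T2: 4·0 + 0·1 + 2·1 + 1·-2 = 0
  col T3: 0·-2 + 4·0 + 0·4 + 2·0 + 1·0 = 0
  col T4: 4·0 + 0·3 + 2·0 + 1·0 + 0·-2 + 0·1 = 0

y = (p0:0, p1:4, p2:0, p3:0, p4:2, p5:1, p6:0, p7:0)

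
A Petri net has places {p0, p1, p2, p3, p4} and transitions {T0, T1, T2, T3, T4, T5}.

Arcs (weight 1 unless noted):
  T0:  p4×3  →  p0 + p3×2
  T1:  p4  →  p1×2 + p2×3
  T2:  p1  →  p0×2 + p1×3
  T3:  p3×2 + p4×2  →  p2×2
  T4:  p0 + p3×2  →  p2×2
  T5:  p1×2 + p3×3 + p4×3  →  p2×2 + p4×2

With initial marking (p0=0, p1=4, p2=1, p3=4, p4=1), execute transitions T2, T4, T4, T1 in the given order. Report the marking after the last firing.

step 1: fire T2:  (p0=0, p1=4, p2=1, p3=4, p4=1) → (p0=2, p1=6, p2=1, p3=4, p4=1)
step 2: fire T4:  (p0=2, p1=6, p2=1, p3=4, p4=1) → (p0=1, p1=6, p2=3, p3=2, p4=1)
step 3: fire T4:  (p0=1, p1=6, p2=3, p3=2, p4=1) → (p0=0, p1=6, p2=5, p3=0, p4=1)
step 4: fire T1:  (p0=0, p1=6, p2=5, p3=0, p4=1) → (p0=0, p1=8, p2=8, p3=0, p4=0)

(p0=0, p1=8, p2=8, p3=0, p4=0)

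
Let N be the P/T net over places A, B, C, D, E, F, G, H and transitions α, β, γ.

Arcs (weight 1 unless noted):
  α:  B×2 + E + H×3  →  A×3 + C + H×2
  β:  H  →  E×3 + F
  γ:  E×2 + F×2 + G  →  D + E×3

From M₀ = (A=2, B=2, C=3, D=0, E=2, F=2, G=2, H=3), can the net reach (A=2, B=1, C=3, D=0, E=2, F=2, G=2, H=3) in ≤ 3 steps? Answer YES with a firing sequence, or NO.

NO — not reachable within 3 firings

depth 0: 1 marking
depth 1: 4 markings reached so far
depth 2: 8 markings reached so far
depth 3: 12 markings reached so far
target is not among the 12 markings reachable within 3 steps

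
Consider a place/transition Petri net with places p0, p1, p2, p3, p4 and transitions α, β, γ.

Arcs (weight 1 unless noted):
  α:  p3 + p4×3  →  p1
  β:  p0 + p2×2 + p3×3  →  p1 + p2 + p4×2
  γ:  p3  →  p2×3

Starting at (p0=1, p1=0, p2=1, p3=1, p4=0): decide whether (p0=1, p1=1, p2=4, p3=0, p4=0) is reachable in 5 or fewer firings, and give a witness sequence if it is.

NO — not reachable within 5 firings

depth 0: 1 marking
depth 1: 2 markings reached so far
depth 2: 2 markings reached so far
(frontier empty at depth 2; search complete)
target is not among the 2 markings reachable within 5 steps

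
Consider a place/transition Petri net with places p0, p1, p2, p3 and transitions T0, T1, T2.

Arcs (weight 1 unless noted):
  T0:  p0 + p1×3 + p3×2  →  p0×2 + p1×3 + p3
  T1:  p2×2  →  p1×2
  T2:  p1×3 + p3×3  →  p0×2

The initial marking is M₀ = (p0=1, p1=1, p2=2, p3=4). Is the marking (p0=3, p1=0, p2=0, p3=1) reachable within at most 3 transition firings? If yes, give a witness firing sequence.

step 1: fire T1:  (p0=1, p1=1, p2=2, p3=4) → (p0=1, p1=3, p2=0, p3=4)
step 2: fire T2:  (p0=1, p1=3, p2=0, p3=4) → (p0=3, p1=0, p2=0, p3=1)

YES — reachable via ⟨T1, T2⟩ (2 firings)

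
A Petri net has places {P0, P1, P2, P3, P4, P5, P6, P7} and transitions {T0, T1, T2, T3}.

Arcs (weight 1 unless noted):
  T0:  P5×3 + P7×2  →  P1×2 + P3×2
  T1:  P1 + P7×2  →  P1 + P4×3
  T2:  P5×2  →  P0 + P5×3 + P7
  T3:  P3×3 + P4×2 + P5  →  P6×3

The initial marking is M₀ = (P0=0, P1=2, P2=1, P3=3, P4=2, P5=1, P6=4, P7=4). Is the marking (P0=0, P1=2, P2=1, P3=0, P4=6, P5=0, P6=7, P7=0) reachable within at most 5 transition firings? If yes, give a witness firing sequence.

YES — reachable via ⟨T1, T1, T3⟩ (3 firings)

step 1: fire T1:  (P0=0, P1=2, P2=1, P3=3, P4=2, P5=1, P6=4, P7=4) → (P0=0, P1=2, P2=1, P3=3, P4=5, P5=1, P6=4, P7=2)
step 2: fire T1:  (P0=0, P1=2, P2=1, P3=3, P4=5, P5=1, P6=4, P7=2) → (P0=0, P1=2, P2=1, P3=3, P4=8, P5=1, P6=4, P7=0)
step 3: fire T3:  (P0=0, P1=2, P2=1, P3=3, P4=8, P5=1, P6=4, P7=0) → (P0=0, P1=2, P2=1, P3=0, P4=6, P5=0, P6=7, P7=0)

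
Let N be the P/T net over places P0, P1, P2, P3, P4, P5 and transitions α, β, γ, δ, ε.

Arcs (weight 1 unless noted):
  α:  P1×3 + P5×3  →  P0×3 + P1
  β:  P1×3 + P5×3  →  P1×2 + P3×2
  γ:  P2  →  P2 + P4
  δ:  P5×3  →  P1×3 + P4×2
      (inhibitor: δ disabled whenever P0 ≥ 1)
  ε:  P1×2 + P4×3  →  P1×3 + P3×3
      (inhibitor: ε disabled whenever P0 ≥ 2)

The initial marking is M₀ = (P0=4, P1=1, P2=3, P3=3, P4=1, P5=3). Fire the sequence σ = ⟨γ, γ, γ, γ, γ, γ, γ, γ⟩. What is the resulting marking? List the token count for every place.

(P0=4, P1=1, P2=3, P3=3, P4=9, P5=3)

step 1: fire γ:  (P0=4, P1=1, P2=3, P3=3, P4=1, P5=3) → (P0=4, P1=1, P2=3, P3=3, P4=2, P5=3)
step 2: fire γ:  (P0=4, P1=1, P2=3, P3=3, P4=2, P5=3) → (P0=4, P1=1, P2=3, P3=3, P4=3, P5=3)
step 3: fire γ:  (P0=4, P1=1, P2=3, P3=3, P4=3, P5=3) → (P0=4, P1=1, P2=3, P3=3, P4=4, P5=3)
step 4: fire γ:  (P0=4, P1=1, P2=3, P3=3, P4=4, P5=3) → (P0=4, P1=1, P2=3, P3=3, P4=5, P5=3)
step 5: fire γ:  (P0=4, P1=1, P2=3, P3=3, P4=5, P5=3) → (P0=4, P1=1, P2=3, P3=3, P4=6, P5=3)
step 6: fire γ:  (P0=4, P1=1, P2=3, P3=3, P4=6, P5=3) → (P0=4, P1=1, P2=3, P3=3, P4=7, P5=3)
step 7: fire γ:  (P0=4, P1=1, P2=3, P3=3, P4=7, P5=3) → (P0=4, P1=1, P2=3, P3=3, P4=8, P5=3)
step 8: fire γ:  (P0=4, P1=1, P2=3, P3=3, P4=8, P5=3) → (P0=4, P1=1, P2=3, P3=3, P4=9, P5=3)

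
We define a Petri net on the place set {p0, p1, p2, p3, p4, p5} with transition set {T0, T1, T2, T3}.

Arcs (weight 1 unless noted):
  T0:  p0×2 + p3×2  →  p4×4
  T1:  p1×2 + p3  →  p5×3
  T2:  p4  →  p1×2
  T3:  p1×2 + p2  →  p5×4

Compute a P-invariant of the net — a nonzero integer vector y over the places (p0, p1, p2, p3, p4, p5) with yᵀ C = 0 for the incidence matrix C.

Incidence matrix C (rows=places, cols=transitions):
       T0   T1   T2   T3
   p0  -2    0    0    0
   p1   0   -2    2   -2
   p2   0    0    0   -1
   p3  -2   -1    0    0
   p4   4    0   -1    0
   p5   0    3    0    4

Candidate y = [6, 1, -2, -2, 2, 0]; check y·C column-wise:
  col T0: 6·-2 + 1·0 + -2·0 + -2·-2 + 2·4 = 0
  col T1: 6·0 + 1·-2 + -2·0 + -2·-1 + 2·0 + 0·3 = 0
  col T2: 6·0 + 1·2 + -2·0 + -2·0 + 2·-1 = 0
  col T3: 6·0 + 1·-2 + -2·-1 + -2·0 + 2·0 + 0·4 = 0

y = (p0:6, p1:1, p2:-2, p3:-2, p4:2, p5:0)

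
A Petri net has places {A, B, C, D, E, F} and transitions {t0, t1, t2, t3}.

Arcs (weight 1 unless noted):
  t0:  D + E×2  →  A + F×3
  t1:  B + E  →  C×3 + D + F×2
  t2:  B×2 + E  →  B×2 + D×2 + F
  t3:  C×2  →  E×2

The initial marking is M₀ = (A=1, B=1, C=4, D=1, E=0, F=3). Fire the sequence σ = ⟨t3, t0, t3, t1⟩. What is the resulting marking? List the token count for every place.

(A=2, B=0, C=3, D=1, E=1, F=8)

step 1: fire t3:  (A=1, B=1, C=4, D=1, E=0, F=3) → (A=1, B=1, C=2, D=1, E=2, F=3)
step 2: fire t0:  (A=1, B=1, C=2, D=1, E=2, F=3) → (A=2, B=1, C=2, D=0, E=0, F=6)
step 3: fire t3:  (A=2, B=1, C=2, D=0, E=0, F=6) → (A=2, B=1, C=0, D=0, E=2, F=6)
step 4: fire t1:  (A=2, B=1, C=0, D=0, E=2, F=6) → (A=2, B=0, C=3, D=1, E=1, F=8)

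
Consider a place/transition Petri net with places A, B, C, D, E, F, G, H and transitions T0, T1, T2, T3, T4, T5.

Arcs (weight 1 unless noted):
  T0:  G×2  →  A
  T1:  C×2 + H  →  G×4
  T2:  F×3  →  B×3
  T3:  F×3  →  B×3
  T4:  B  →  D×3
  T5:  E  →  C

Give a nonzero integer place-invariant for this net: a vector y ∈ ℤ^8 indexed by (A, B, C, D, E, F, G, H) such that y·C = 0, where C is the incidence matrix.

Incidence matrix C (rows=places, cols=transitions):
       T0   T1   T2   T3   T4   T5
    A   1    0    0    0    0    0
    B   0    0    3    3   -1    0
    C   0   -2    0    0    0    1
    D   0    0    0    0    3    0
    E   0    0    0    0    0   -1
    F   0    0   -3   -3    0    0
    G  -2    4    0    0    0    0
    H   0   -1    0    0    0    0

Candidate y = [0, 3, 0, 1, 0, 3, 0, 0]; check y·C column-wise:
  col T0: 0·1 + 3·0 + 1·0 + 3·0 + 0·-2 = 0
  col T1: 3·0 + 0·-2 + 1·0 + 3·0 + 0·4 + 0·-1 = 0
  col T2: 3·3 + 1·0 + 3·-3 = 0
  col T3: 3·3 + 1·0 + 3·-3 = 0
  col T4: 3·-1 + 1·3 + 3·0 = 0
  col T5: 3·0 + 0·1 + 1·0 + 0·-1 + 3·0 = 0

y = (A:0, B:3, C:0, D:1, E:0, F:3, G:0, H:0)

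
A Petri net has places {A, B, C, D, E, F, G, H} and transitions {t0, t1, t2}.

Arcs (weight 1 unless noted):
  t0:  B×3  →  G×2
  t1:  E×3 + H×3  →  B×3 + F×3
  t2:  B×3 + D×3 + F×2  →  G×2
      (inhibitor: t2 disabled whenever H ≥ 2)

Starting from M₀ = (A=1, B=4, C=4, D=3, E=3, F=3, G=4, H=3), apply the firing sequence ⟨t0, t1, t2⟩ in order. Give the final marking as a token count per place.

(A=1, B=1, C=4, D=0, E=0, F=4, G=8, H=0)

step 1: fire t0:  (A=1, B=4, C=4, D=3, E=3, F=3, G=4, H=3) → (A=1, B=1, C=4, D=3, E=3, F=3, G=6, H=3)
step 2: fire t1:  (A=1, B=1, C=4, D=3, E=3, F=3, G=6, H=3) → (A=1, B=4, C=4, D=3, E=0, F=6, G=6, H=0)
step 3: fire t2:  (A=1, B=4, C=4, D=3, E=0, F=6, G=6, H=0) → (A=1, B=1, C=4, D=0, E=0, F=4, G=8, H=0)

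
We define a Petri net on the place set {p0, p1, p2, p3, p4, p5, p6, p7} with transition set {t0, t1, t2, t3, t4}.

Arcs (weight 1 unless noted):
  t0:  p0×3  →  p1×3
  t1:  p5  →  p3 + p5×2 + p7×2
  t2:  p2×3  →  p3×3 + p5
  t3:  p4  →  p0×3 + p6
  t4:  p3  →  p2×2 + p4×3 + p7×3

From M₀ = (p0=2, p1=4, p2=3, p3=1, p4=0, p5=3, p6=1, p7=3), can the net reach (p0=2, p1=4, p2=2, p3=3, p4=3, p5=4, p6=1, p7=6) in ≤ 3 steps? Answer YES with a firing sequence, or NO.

step 1: fire t2:  (p0=2, p1=4, p2=3, p3=1, p4=0, p5=3, p6=1, p7=3) → (p0=2, p1=4, p2=0, p3=4, p4=0, p5=4, p6=1, p7=3)
step 2: fire t4:  (p0=2, p1=4, p2=0, p3=4, p4=0, p5=4, p6=1, p7=3) → (p0=2, p1=4, p2=2, p3=3, p4=3, p5=4, p6=1, p7=6)

YES — reachable via ⟨t2, t4⟩ (2 firings)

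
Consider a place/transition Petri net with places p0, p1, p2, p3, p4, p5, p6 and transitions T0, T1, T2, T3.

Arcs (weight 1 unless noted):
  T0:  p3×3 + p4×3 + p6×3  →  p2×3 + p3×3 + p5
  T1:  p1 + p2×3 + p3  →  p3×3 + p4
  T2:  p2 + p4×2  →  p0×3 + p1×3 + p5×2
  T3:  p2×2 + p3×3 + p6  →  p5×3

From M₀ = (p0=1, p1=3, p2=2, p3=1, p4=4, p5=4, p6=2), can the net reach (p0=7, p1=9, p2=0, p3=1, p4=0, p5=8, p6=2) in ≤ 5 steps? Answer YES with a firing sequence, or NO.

step 1: fire T2:  (p0=1, p1=3, p2=2, p3=1, p4=4, p5=4, p6=2) → (p0=4, p1=6, p2=1, p3=1, p4=2, p5=6, p6=2)
step 2: fire T2:  (p0=4, p1=6, p2=1, p3=1, p4=2, p5=6, p6=2) → (p0=7, p1=9, p2=0, p3=1, p4=0, p5=8, p6=2)

YES — reachable via ⟨T2, T2⟩ (2 firings)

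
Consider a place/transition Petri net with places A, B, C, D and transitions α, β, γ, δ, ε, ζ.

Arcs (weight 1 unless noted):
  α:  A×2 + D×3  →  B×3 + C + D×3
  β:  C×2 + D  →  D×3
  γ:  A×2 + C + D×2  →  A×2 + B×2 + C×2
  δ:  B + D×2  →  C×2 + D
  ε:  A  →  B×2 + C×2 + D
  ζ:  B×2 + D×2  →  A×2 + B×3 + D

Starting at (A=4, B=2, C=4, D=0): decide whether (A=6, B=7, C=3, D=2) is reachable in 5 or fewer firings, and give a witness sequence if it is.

depth 0: 1 marking
depth 1: 2 markings reached so far
depth 2: 4 markings reached so far
depth 3: 14 markings reached so far
depth 4: 36 markings reached so far
depth 5: 78 markings reached so far
target is not among the 78 markings reachable within 5 steps

NO — not reachable within 5 firings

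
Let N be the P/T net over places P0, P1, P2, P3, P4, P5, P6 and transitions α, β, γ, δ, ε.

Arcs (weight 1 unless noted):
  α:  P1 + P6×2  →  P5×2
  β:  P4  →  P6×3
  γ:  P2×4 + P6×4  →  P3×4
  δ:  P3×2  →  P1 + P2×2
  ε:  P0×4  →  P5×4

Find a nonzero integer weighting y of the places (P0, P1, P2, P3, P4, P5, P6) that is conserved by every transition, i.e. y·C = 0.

Incidence matrix C (rows=places, cols=transitions):
        α    β    γ    δ    ε
   P0   0    0    0    0   -4
   P1  -1    0    0    1    0
   P2   0    0   -4    2    0
   P3   0    0    4   -2    0
   P4   0   -1    0    0    0
   P5   2    0    0    0    4
   P6  -2    3   -4    0    0

Candidate y = [0, 0, 1, 1, 0, 0, 0]; check y·C column-wise:
  col α: 0·-1 + 1·0 + 1·0 + 0·2 + 0·-2 = 0
  col β: 1·0 + 1·0 + 0·-1 + 0·3 = 0
  col γ: 1·-4 + 1·4 + 0·-4 = 0
  col δ: 0·1 + 1·2 + 1·-2 = 0
  col ε: 0·-4 + 1·0 + 1·0 + 0·4 = 0

y = (P0:0, P1:0, P2:1, P3:1, P4:0, P5:0, P6:0)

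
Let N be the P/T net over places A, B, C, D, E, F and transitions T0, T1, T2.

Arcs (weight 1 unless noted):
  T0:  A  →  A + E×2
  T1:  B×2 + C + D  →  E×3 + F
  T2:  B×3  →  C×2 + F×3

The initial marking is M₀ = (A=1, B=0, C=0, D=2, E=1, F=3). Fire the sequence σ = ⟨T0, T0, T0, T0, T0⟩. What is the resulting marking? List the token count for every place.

step 1: fire T0:  (A=1, B=0, C=0, D=2, E=1, F=3) → (A=1, B=0, C=0, D=2, E=3, F=3)
step 2: fire T0:  (A=1, B=0, C=0, D=2, E=3, F=3) → (A=1, B=0, C=0, D=2, E=5, F=3)
step 3: fire T0:  (A=1, B=0, C=0, D=2, E=5, F=3) → (A=1, B=0, C=0, D=2, E=7, F=3)
step 4: fire T0:  (A=1, B=0, C=0, D=2, E=7, F=3) → (A=1, B=0, C=0, D=2, E=9, F=3)
step 5: fire T0:  (A=1, B=0, C=0, D=2, E=9, F=3) → (A=1, B=0, C=0, D=2, E=11, F=3)

(A=1, B=0, C=0, D=2, E=11, F=3)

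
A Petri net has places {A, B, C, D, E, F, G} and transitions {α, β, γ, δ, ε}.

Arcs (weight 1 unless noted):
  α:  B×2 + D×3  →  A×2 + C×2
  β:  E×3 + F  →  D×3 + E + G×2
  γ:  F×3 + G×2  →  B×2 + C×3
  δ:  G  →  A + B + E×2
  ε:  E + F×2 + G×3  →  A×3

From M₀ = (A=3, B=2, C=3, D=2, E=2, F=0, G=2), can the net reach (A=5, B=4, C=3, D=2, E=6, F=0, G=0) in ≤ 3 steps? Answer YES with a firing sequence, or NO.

YES — reachable via ⟨δ, δ⟩ (2 firings)

step 1: fire δ:  (A=3, B=2, C=3, D=2, E=2, F=0, G=2) → (A=4, B=3, C=3, D=2, E=4, F=0, G=1)
step 2: fire δ:  (A=4, B=3, C=3, D=2, E=4, F=0, G=1) → (A=5, B=4, C=3, D=2, E=6, F=0, G=0)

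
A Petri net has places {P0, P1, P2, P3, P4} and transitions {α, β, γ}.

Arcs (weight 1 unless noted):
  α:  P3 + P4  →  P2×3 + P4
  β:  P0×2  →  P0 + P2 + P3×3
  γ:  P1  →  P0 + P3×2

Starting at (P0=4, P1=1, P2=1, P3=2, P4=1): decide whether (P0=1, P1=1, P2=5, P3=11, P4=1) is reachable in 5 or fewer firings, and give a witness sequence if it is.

NO — not reachable within 5 firings

depth 0: 1 marking
depth 1: 4 markings reached so far
depth 2: 9 markings reached so far
depth 3: 15 markings reached so far
depth 4: 22 markings reached so far
depth 5: 30 markings reached so far
target is not among the 30 markings reachable within 5 steps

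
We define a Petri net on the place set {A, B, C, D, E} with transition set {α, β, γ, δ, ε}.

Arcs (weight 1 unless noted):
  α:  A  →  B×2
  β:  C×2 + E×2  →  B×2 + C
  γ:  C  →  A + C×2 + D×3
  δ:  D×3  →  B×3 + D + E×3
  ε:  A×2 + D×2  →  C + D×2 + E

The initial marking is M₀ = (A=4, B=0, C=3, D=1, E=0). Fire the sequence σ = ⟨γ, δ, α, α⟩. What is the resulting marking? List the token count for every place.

(A=3, B=7, C=4, D=2, E=3)

step 1: fire γ:  (A=4, B=0, C=3, D=1, E=0) → (A=5, B=0, C=4, D=4, E=0)
step 2: fire δ:  (A=5, B=0, C=4, D=4, E=0) → (A=5, B=3, C=4, D=2, E=3)
step 3: fire α:  (A=5, B=3, C=4, D=2, E=3) → (A=4, B=5, C=4, D=2, E=3)
step 4: fire α:  (A=4, B=5, C=4, D=2, E=3) → (A=3, B=7, C=4, D=2, E=3)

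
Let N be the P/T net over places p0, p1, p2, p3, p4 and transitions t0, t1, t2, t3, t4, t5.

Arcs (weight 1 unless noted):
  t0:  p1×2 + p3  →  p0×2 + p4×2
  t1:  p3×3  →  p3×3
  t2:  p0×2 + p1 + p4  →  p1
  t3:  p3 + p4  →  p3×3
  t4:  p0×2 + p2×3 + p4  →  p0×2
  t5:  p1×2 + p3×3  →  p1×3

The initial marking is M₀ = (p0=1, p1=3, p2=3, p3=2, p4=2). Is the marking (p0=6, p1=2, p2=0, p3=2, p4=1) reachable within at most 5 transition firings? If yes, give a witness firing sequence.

NO — not reachable within 5 firings

depth 0: 1 marking
depth 1: 3 markings reached so far
depth 2: 8 markings reached so far
depth 3: 14 markings reached so far
depth 4: 22 markings reached so far
depth 5: 31 markings reached so far
target is not among the 31 markings reachable within 5 steps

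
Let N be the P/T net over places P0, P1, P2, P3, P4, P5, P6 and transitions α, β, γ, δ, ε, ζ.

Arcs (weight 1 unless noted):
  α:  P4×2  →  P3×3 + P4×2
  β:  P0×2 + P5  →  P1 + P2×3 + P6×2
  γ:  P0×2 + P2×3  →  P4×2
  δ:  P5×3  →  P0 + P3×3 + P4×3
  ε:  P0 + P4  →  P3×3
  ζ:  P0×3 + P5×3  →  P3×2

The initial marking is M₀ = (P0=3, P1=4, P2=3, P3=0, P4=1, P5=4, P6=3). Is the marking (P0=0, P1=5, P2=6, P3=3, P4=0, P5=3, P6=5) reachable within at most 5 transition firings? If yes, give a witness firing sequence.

step 1: fire β:  (P0=3, P1=4, P2=3, P3=0, P4=1, P5=4, P6=3) → (P0=1, P1=5, P2=6, P3=0, P4=1, P5=3, P6=5)
step 2: fire ε:  (P0=1, P1=5, P2=6, P3=0, P4=1, P5=3, P6=5) → (P0=0, P1=5, P2=6, P3=3, P4=0, P5=3, P6=5)

YES — reachable via ⟨β, ε⟩ (2 firings)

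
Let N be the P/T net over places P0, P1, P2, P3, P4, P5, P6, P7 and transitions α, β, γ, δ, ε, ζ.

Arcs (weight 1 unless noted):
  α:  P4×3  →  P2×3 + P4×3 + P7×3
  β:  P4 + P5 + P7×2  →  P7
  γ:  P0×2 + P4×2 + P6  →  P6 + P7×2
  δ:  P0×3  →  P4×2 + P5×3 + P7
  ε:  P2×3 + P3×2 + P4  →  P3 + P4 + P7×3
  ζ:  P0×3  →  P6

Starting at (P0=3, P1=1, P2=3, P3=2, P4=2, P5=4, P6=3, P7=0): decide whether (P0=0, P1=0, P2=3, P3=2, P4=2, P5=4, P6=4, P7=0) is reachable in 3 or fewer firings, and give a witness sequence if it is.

NO — not reachable within 3 firings

depth 0: 1 marking
depth 1: 5 markings reached so far
depth 2: 10 markings reached so far
depth 3: 16 markings reached so far
target is not among the 16 markings reachable within 3 steps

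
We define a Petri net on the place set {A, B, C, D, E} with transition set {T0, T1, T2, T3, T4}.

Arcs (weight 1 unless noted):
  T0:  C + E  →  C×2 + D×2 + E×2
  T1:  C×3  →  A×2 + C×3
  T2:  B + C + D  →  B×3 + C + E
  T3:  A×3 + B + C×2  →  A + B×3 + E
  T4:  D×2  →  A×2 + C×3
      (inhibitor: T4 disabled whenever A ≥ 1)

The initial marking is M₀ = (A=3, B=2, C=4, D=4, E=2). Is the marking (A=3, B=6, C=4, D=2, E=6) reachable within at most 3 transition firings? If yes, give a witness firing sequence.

NO — not reachable within 3 firings

depth 0: 1 marking
depth 1: 5 markings reached so far
depth 2: 14 markings reached so far
depth 3: 31 markings reached so far
target is not among the 31 markings reachable within 3 steps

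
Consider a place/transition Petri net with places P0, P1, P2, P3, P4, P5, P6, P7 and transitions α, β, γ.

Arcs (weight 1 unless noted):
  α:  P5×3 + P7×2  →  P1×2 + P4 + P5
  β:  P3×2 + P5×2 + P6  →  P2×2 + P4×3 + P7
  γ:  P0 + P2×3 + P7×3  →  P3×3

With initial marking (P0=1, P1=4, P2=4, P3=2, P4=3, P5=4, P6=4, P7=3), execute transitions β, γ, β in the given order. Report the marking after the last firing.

(P0=0, P1=4, P2=5, P3=1, P4=9, P5=0, P6=2, P7=2)

step 1: fire β:  (P0=1, P1=4, P2=4, P3=2, P4=3, P5=4, P6=4, P7=3) → (P0=1, P1=4, P2=6, P3=0, P4=6, P5=2, P6=3, P7=4)
step 2: fire γ:  (P0=1, P1=4, P2=6, P3=0, P4=6, P5=2, P6=3, P7=4) → (P0=0, P1=4, P2=3, P3=3, P4=6, P5=2, P6=3, P7=1)
step 3: fire β:  (P0=0, P1=4, P2=3, P3=3, P4=6, P5=2, P6=3, P7=1) → (P0=0, P1=4, P2=5, P3=1, P4=9, P5=0, P6=2, P7=2)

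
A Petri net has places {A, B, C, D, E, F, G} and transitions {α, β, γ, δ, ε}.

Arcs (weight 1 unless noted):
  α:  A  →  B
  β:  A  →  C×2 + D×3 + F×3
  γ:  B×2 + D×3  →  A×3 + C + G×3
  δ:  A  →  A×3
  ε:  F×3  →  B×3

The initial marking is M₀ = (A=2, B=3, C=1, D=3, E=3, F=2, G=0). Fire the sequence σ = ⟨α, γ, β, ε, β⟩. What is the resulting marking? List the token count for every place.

(A=2, B=5, C=6, D=6, E=3, F=5, G=3)

step 1: fire α:  (A=2, B=3, C=1, D=3, E=3, F=2, G=0) → (A=1, B=4, C=1, D=3, E=3, F=2, G=0)
step 2: fire γ:  (A=1, B=4, C=1, D=3, E=3, F=2, G=0) → (A=4, B=2, C=2, D=0, E=3, F=2, G=3)
step 3: fire β:  (A=4, B=2, C=2, D=0, E=3, F=2, G=3) → (A=3, B=2, C=4, D=3, E=3, F=5, G=3)
step 4: fire ε:  (A=3, B=2, C=4, D=3, E=3, F=5, G=3) → (A=3, B=5, C=4, D=3, E=3, F=2, G=3)
step 5: fire β:  (A=3, B=5, C=4, D=3, E=3, F=2, G=3) → (A=2, B=5, C=6, D=6, E=3, F=5, G=3)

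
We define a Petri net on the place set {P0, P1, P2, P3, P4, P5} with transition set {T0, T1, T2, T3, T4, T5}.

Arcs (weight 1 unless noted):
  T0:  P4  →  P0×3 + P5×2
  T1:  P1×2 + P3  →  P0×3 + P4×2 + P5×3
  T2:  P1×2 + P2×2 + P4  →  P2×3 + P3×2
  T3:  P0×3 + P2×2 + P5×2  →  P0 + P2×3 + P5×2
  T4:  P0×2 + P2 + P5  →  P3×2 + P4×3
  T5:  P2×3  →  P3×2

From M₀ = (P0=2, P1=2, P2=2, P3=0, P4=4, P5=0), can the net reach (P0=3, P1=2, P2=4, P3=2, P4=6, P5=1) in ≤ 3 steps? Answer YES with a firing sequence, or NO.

NO — not reachable within 3 firings

depth 0: 1 marking
depth 1: 3 markings reached so far
depth 2: 8 markings reached so far
depth 3: 20 markings reached so far
target is not among the 20 markings reachable within 3 steps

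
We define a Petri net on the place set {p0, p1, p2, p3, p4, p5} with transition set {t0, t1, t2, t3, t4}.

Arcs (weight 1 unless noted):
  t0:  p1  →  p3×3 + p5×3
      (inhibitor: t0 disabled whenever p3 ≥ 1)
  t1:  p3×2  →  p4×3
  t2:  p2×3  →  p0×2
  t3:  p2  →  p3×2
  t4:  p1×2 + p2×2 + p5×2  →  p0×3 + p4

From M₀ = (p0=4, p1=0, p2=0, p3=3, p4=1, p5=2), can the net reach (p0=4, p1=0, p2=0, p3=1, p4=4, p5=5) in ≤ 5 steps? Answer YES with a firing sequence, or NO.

depth 0: 1 marking
depth 1: 2 markings reached so far
depth 2: 2 markings reached so far
(frontier empty at depth 2; search complete)
target is not among the 2 markings reachable within 5 steps

NO — not reachable within 5 firings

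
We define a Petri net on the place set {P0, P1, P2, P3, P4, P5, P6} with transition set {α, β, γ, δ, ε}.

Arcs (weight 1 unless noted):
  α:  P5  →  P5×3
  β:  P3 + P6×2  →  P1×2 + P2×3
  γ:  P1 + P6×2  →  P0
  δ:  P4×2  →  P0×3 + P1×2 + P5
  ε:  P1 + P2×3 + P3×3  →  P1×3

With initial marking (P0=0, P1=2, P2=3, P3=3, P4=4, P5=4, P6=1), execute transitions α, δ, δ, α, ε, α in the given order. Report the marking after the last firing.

(P0=6, P1=8, P2=0, P3=0, P4=0, P5=12, P6=1)

step 1: fire α:  (P0=0, P1=2, P2=3, P3=3, P4=4, P5=4, P6=1) → (P0=0, P1=2, P2=3, P3=3, P4=4, P5=6, P6=1)
step 2: fire δ:  (P0=0, P1=2, P2=3, P3=3, P4=4, P5=6, P6=1) → (P0=3, P1=4, P2=3, P3=3, P4=2, P5=7, P6=1)
step 3: fire δ:  (P0=3, P1=4, P2=3, P3=3, P4=2, P5=7, P6=1) → (P0=6, P1=6, P2=3, P3=3, P4=0, P5=8, P6=1)
step 4: fire α:  (P0=6, P1=6, P2=3, P3=3, P4=0, P5=8, P6=1) → (P0=6, P1=6, P2=3, P3=3, P4=0, P5=10, P6=1)
step 5: fire ε:  (P0=6, P1=6, P2=3, P3=3, P4=0, P5=10, P6=1) → (P0=6, P1=8, P2=0, P3=0, P4=0, P5=10, P6=1)
step 6: fire α:  (P0=6, P1=8, P2=0, P3=0, P4=0, P5=10, P6=1) → (P0=6, P1=8, P2=0, P3=0, P4=0, P5=12, P6=1)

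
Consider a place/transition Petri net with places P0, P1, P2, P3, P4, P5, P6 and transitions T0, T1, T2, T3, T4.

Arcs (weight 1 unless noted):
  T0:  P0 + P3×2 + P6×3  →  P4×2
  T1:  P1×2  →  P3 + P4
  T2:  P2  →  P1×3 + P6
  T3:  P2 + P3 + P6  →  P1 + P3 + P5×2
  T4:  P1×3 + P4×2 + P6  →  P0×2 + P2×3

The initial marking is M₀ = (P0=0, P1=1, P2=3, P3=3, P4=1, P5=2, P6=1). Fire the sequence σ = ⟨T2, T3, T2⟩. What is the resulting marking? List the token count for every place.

(P0=0, P1=8, P2=0, P3=3, P4=1, P5=4, P6=2)

step 1: fire T2:  (P0=0, P1=1, P2=3, P3=3, P4=1, P5=2, P6=1) → (P0=0, P1=4, P2=2, P3=3, P4=1, P5=2, P6=2)
step 2: fire T3:  (P0=0, P1=4, P2=2, P3=3, P4=1, P5=2, P6=2) → (P0=0, P1=5, P2=1, P3=3, P4=1, P5=4, P6=1)
step 3: fire T2:  (P0=0, P1=5, P2=1, P3=3, P4=1, P5=4, P6=1) → (P0=0, P1=8, P2=0, P3=3, P4=1, P5=4, P6=2)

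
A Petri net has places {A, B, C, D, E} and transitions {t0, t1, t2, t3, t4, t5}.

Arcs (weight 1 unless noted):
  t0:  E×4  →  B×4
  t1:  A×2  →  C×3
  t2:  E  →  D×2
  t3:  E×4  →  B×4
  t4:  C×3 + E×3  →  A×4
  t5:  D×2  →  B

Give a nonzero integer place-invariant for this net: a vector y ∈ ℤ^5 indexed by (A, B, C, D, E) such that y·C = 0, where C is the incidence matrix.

Incidence matrix C (rows=places, cols=transitions):
       t0   t1   t2   t3   t4   t5
    A   0   -2    0    0    4    0
    B   4    0    0    4    0    1
    C   0    3    0    0   -3    0
    D   0    0    2    0    0   -2
    E  -4    0   -1   -4   -3    0

Candidate y = [3, 2, 2, 1, 2]; check y·C column-wise:
  col t0: 3·0 + 2·4 + 2·0 + 1·0 + 2·-4 = 0
  col t1: 3·-2 + 2·0 + 2·3 + 1·0 + 2·0 = 0
  col t2: 3·0 + 2·0 + 2·0 + 1·2 + 2·-1 = 0
  col t3: 3·0 + 2·4 + 2·0 + 1·0 + 2·-4 = 0
  col t4: 3·4 + 2·0 + 2·-3 + 1·0 + 2·-3 = 0
  col t5: 3·0 + 2·1 + 2·0 + 1·-2 + 2·0 = 0

y = (A:3, B:2, C:2, D:1, E:2)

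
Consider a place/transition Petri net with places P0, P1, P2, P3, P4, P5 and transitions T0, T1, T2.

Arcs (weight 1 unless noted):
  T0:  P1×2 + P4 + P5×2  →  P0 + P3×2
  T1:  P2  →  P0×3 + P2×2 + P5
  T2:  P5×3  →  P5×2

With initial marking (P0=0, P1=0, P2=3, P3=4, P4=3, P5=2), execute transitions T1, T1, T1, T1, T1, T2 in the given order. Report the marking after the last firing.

(P0=15, P1=0, P2=8, P3=4, P4=3, P5=6)

step 1: fire T1:  (P0=0, P1=0, P2=3, P3=4, P4=3, P5=2) → (P0=3, P1=0, P2=4, P3=4, P4=3, P5=3)
step 2: fire T1:  (P0=3, P1=0, P2=4, P3=4, P4=3, P5=3) → (P0=6, P1=0, P2=5, P3=4, P4=3, P5=4)
step 3: fire T1:  (P0=6, P1=0, P2=5, P3=4, P4=3, P5=4) → (P0=9, P1=0, P2=6, P3=4, P4=3, P5=5)
step 4: fire T1:  (P0=9, P1=0, P2=6, P3=4, P4=3, P5=5) → (P0=12, P1=0, P2=7, P3=4, P4=3, P5=6)
step 5: fire T1:  (P0=12, P1=0, P2=7, P3=4, P4=3, P5=6) → (P0=15, P1=0, P2=8, P3=4, P4=3, P5=7)
step 6: fire T2:  (P0=15, P1=0, P2=8, P3=4, P4=3, P5=7) → (P0=15, P1=0, P2=8, P3=4, P4=3, P5=6)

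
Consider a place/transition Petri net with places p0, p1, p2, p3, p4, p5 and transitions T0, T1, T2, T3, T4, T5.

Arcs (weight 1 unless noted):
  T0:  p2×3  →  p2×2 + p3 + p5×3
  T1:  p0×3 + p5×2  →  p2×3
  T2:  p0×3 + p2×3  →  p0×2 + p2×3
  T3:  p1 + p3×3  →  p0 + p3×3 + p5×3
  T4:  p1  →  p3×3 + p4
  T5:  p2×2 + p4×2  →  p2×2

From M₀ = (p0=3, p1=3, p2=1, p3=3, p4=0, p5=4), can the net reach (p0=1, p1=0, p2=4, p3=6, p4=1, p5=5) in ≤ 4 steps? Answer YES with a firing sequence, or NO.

depth 0: 1 marking
depth 1: 4 markings reached so far
depth 2: 10 markings reached so far
depth 3: 20 markings reached so far
depth 4: 30 markings reached so far
target is not among the 30 markings reachable within 4 steps

NO — not reachable within 4 firings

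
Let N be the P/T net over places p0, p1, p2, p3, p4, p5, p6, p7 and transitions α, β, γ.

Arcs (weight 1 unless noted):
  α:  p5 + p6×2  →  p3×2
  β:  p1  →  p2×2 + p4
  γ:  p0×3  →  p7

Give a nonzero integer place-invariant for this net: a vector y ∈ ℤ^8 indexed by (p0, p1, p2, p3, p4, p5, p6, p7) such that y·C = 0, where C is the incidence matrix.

y = (p0:0, p1:2, p2:1, p3:0, p4:0, p5:0, p6:0, p7:0)

Incidence matrix C (rows=places, cols=transitions):
        α    β    γ
   p0   0    0   -3
   p1   0   -1    0
   p2   0    2    0
   p3   2    0    0
   p4   0    1    0
   p5  -1    0    0
   p6  -2    0    0
   p7   0    0    1

Candidate y = [0, 2, 1, 0, 0, 0, 0, 0]; check y·C column-wise:
  col α: 2·0 + 1·0 + 0·2 + 0·-1 + 0·-2 = 0
  col β: 2·-1 + 1·2 + 0·1 = 0
  col γ: 0·-3 + 2·0 + 1·0 + 0·1 = 0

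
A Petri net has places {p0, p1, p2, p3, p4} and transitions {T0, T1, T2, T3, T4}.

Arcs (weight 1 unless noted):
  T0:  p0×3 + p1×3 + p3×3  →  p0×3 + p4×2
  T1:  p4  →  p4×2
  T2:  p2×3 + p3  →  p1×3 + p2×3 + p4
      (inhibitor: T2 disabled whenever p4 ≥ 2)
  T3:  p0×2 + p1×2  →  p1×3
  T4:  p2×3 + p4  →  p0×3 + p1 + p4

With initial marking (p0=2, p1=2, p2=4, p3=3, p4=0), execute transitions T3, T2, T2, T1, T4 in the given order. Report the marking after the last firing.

(p0=3, p1=10, p2=1, p3=1, p4=3)

step 1: fire T3:  (p0=2, p1=2, p2=4, p3=3, p4=0) → (p0=0, p1=3, p2=4, p3=3, p4=0)
step 2: fire T2:  (p0=0, p1=3, p2=4, p3=3, p4=0) → (p0=0, p1=6, p2=4, p3=2, p4=1)
step 3: fire T2:  (p0=0, p1=6, p2=4, p3=2, p4=1) → (p0=0, p1=9, p2=4, p3=1, p4=2)
step 4: fire T1:  (p0=0, p1=9, p2=4, p3=1, p4=2) → (p0=0, p1=9, p2=4, p3=1, p4=3)
step 5: fire T4:  (p0=0, p1=9, p2=4, p3=1, p4=3) → (p0=3, p1=10, p2=1, p3=1, p4=3)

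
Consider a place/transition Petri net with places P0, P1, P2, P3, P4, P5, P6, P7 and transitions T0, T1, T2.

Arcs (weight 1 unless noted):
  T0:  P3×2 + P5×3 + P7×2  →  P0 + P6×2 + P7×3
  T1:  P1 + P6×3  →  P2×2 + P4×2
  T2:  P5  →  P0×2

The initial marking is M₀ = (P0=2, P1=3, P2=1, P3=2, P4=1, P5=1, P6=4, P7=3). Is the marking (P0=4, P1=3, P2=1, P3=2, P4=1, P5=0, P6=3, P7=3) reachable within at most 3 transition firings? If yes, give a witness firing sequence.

NO — not reachable within 3 firings

depth 0: 1 marking
depth 1: 3 markings reached so far
depth 2: 4 markings reached so far
depth 3: 4 markings reached so far
(frontier empty at depth 3; search complete)
target is not among the 4 markings reachable within 3 steps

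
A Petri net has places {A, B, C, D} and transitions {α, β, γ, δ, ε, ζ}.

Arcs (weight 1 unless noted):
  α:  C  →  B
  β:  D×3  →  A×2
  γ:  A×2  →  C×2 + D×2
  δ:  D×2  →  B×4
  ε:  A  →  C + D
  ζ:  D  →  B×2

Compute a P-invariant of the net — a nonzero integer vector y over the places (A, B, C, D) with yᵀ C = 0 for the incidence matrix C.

y = (A:3, B:1, C:1, D:2)

Incidence matrix C (rows=places, cols=transitions):
        α    β    γ    δ    ε    ζ
    A   0    2   -2    0   -1    0
    B   1    0    0    4    0    2
    C  -1    0    2    0    1    0
    D   0   -3    2   -2    1   -1

Candidate y = [3, 1, 1, 2]; check y·C column-wise:
  col α: 3·0 + 1·1 + 1·-1 + 2·0 = 0
  col β: 3·2 + 1·0 + 1·0 + 2·-3 = 0
  col γ: 3·-2 + 1·0 + 1·2 + 2·2 = 0
  col δ: 3·0 + 1·4 + 1·0 + 2·-2 = 0
  col ε: 3·-1 + 1·0 + 1·1 + 2·1 = 0
  col ζ: 3·0 + 1·2 + 1·0 + 2·-1 = 0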